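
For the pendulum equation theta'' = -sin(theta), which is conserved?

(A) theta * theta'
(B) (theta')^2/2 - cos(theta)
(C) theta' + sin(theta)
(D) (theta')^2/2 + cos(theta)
B

A first integral I satisfies dI/dt = 0 along every solution. Differentiate each option and use the equation of motion:
(A) d/dt[theta * theta'] = (theta')^2 + theta theta'' = (theta')^2 - theta sin(theta), not identically 0
(B) d/dt[(theta')^2/2 - cos(theta)] = theta' theta'' + sin(theta) theta' = theta'(-sin(theta)) + theta' sin(theta) = 0
(C) d/dt[theta' + sin(theta)] = theta'' + cos(theta) theta' = -sin(theta) + theta' cos(theta), not identically 0
(D) d/dt[(theta')^2/2 + cos(theta)] = theta' theta'' - sin(theta) theta' = -2 theta' sin(theta), not identically 0

Only (B) has zero time-derivative. This is the total energy: kinetic (theta')^2/2 plus potential -cos(theta).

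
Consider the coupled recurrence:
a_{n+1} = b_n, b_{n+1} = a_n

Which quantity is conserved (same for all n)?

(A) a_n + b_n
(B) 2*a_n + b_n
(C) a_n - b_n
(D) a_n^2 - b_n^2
A

Replace a_n by a_{n+1} = b_n and b_n by b_{n+1} = a_n in each option and simplify:
(A) a_n + b_n  ->  (b_n) + (a_n) = a_n + b_n   [conserved]
(B) 2*a_n + b_n  ->  2*(b_n) + (a_n) = a_n + 2*b_n   [not conserved]
(C) a_n - b_n  ->  (b_n) - (a_n) = -a_n + b_n   [not conserved]
(D) a_n^2 - b_n^2  ->  (b_n)^2 - (a_n)^2 = -a_n^2 + b_n^2   [not conserved]

Only (A) a_n + b_n returns to itself after one step, so it is the conserved quantity.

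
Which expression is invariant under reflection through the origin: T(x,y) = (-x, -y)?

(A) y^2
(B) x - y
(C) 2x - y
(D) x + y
A

The map is reflection through the origin: T(x,y) = (-x, -y).
Substitute the transformed coordinates into each option and compare with the original:
(A) y^2  ->  (-y)^2 = y^2   [equals y^2: invariant]
(B) x - y  ->  (-x) - (-y) = -x + y   [differs from x - y: not invariant]
(C) 2x - y  ->  2(-x) - (-y) = -2x + y   [differs from 2x - y: not invariant]
(D) x + y  ->  (-x) + (-y) = -x - y   [differs from x + y: not invariant]

Only option (A), y^2, is unchanged by the transformation.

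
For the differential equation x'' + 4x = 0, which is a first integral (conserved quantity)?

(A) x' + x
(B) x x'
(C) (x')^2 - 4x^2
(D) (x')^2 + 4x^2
D

A first integral I satisfies dI/dt = 0 along every solution. Differentiate each option and use the equation of motion:
(A) d/dt[x' + x] = x'' + x' = -4x + x', not identically 0
(B) d/dt[x x'] = (x')^2 + x x'' = (x')^2 - 4x^2, not identically 0
(C) d/dt[(x')^2 - 4x^2] = 2x'x'' - 8x x' = -16x x', not identically 0
(D) d/dt[(x')^2 + 4x^2] = 2x'x'' + 8x x' = 2x'(-4x) + 8x x' = 0

Only (D) has zero time-derivative. So the energy-like quantity (x')^2 + 4x^2 is the first integral.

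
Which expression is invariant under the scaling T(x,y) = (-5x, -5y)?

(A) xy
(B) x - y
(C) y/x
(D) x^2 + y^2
C

Under the uniform scaling T(x,y) = (-5x, -5y):
Substitute the transformed coordinates into each option and compare with the original:
(A) xy  ->  (-5x)(-5y) = 25xy   [differs from xy: not invariant]
(B) x - y  ->  (-5x) - (-5y) = -5x + 5y   [differs from x - y: not invariant]
(C) y/x  ->  (-5y)/(-5x) = y/x   [equals y/x: invariant]
(D) x^2 + y^2  ->  (-5x)^2 + (-5y)^2 = 25x^2 + 25y^2   [differs from x^2 + y^2: not invariant]

Only option (C), y/x, is unchanged by the transformation.
The common factor -5 cancels in a ratio of coordinates, while sums, products and sums of squares pick up factors of -5 or 25.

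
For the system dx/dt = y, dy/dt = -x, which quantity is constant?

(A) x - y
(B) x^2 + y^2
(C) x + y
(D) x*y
B

A first integral I satisfies dI/dt = 0 along every solution. Differentiate each option and use the equation of motion:
(A) d/dt[x - y] = y - (-x) = x + y, not identically 0
(B) d/dt[x^2 + y^2] = 2x*dx/dt + 2y*dy/dt = 2x*y + 2y*(-x) = 0
(C) d/dt[x + y] = y + (-x) = y - x, not identically 0
(D) d/dt[x*y] = (dx/dt)y + x(dy/dt) = y^2 - x^2, not identically 0

Only (B) has zero time-derivative. So x^2 + y^2 (the squared radius; trajectories are circles) is the conserved quantity.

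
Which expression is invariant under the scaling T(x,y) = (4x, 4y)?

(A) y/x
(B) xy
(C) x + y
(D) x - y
A

Under the uniform scaling T(x,y) = (4x, 4y):
Substitute the transformed coordinates into each option and compare with the original:
(A) y/x  ->  (4y)/(4x) = y/x   [equals y/x: invariant]
(B) xy  ->  (4x)(4y) = 16xy   [differs from xy: not invariant]
(C) x + y  ->  (4x) + (4y) = 4x + 4y   [differs from x + y: not invariant]
(D) x - y  ->  (4x) - (4y) = 4x - 4y   [differs from x - y: not invariant]

Only option (A), y/x, is unchanged by the transformation.
The common factor 4 cancels in a ratio of coordinates, while sums, products and sums of squares pick up factors of 4 or 16.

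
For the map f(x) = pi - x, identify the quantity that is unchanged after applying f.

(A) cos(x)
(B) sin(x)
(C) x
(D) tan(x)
B

For f(x) = pi - x:
sin(pi - x) = sin(x), so sine is invariant under this transformation.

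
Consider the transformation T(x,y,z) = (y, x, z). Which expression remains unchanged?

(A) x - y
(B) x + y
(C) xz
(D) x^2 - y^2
B

Apply T(x,y,z) = (y, x, z) to each option, i.e. replace (x, y, z) by the transformed coordinates.
Substitute the transformed coordinates into each option and compare with the original:
(A) x - y  ->  (y) - (x) = -x + y   [differs from x - y: not invariant]
(B) x + y  ->  (y) + (x) = x + y   [equals x + y: invariant]
(C) xz  ->  (y)(z) = yz   [differs from xz: not invariant]
(D) x^2 - y^2  ->  (y)^2 - (x)^2 = -x^2 + y^2   [differs from x^2 - y^2: not invariant]

Only option (B), x + y, is unchanged by the transformation.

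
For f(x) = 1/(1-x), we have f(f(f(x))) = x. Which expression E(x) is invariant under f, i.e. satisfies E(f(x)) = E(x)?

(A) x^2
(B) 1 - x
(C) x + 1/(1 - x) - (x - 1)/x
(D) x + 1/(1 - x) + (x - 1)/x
D

Replace x by f(x) = 1/(1 - x) in each option and simplify. As a quick numerical cross-check, also compare E(5) with E(f(5)) = E(-1/4).

(A) x^2  ->  (1/(1 - x))^2 = (x - 1)^(-2); check: E(5) = 25 but E(-1/4) = 1/16.   [not invariant]
(B) 1 - x  ->  1 - (1/(1 - x)) = x/(x - 1); check: E(5) = -4 but E(-1/4) = 5/4.   [not invariant]
(C) x + 1/(1 - x) - (x - 1)/x  ->  (1/(1 - x)) + 1/(1 - (1/(1 - x))) - ((1/(1 - x)) - 1)/(1/(1 - x)) = (x^2(1 - x) - x + (x - 1)^2)/(x(x - 1)); check: E(5) = 79/20 but E(-1/4) = -89/20.   [not invariant]
(D) x + 1/(1 - x) + (x - 1)/x  ->  (1/(1 - x)) + 1/(1 - (1/(1 - x))) + ((1/(1 - x)) - 1)/(1/(1 - x)), which simplifies back to x + 1/(1 - x) + (x - 1)/x; check: E(5) = 111/20, E(-1/4) = 111/20.   [invariant]

Only (D) is unchanged. Indeed f(f(x)) = 1/(1 - 1/(1-x)) = (1-x)/(-x) = (x-1)/x, so E(x) = x + f(x) + f(f(x)) is the sum over the whole 3-cycle; applying f just permutes the three terms cyclically (x -> f(x) -> f(f(x)) -> x), leaving the sum unchanged.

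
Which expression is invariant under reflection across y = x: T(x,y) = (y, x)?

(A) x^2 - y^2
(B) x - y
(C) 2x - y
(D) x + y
D

The map is reflection across y = x: T(x,y) = (y, x).
Substitute the transformed coordinates into each option and compare with the original:
(A) x^2 - y^2  ->  (y)^2 - (x)^2 = -x^2 + y^2   [differs from x^2 - y^2: not invariant]
(B) x - y  ->  (y) - (x) = -x + y   [differs from x - y: not invariant]
(C) 2x - y  ->  2(y) - (x) = -x + 2y   [differs from 2x - y: not invariant]
(D) x + y  ->  (y) + (x) = x + y   [equals x + y: invariant]

Only option (D), x + y, is unchanged by the transformation.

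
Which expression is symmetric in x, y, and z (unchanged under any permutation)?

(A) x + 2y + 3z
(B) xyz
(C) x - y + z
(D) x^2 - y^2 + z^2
B

A symmetric expression is unchanged when the variables are permuted; here the transformation to test is the swap (x, y) -> (y, x).
A symmetric expression must survive every permutation; the single swap x <-> y already eliminates the distractors, and the keyed expression is also unchanged by x <-> z and y <-> z (each variable enters it in exactly the same way).
Substitute the transformed coordinates into each option and compare with the original:
(A) x + 2y + 3z  ->  (y) + 2(x) + 3z = 2x + y + 3z   [differs from x + 2y + 3z: not invariant]
(B) xyz  ->  (y)(x)z = xyz   [equals xyz: invariant]
(C) x - y + z  ->  (y) - (x) + z = -x + y + z   [differs from x - y + z: not invariant]
(D) x^2 - y^2 + z^2  ->  (y)^2 - (x)^2 + z^2 = -x^2 + y^2 + z^2   [differs from x^2 - y^2 + z^2: not invariant]

Only option (B), xyz, is unchanged by the transformation.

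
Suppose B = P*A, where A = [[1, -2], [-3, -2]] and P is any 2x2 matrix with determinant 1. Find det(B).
-8

By the multiplicative property of determinants, det(B) = det(P*A) = det(P) * det(A) = det(A),
so the determinant is invariant under multiplication by any determinant-1 matrix; we just need det(A).

det(A) = (1)(-2) - (-2)(-3) = -2 - 6 = -8

Therefore det(B) = 1 * (-8) = -8.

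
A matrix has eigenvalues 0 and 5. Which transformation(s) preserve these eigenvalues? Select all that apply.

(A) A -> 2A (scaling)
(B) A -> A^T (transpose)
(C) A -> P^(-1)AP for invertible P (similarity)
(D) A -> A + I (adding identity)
B and C

Eigenvalues are preserved by:
1. Similarity transformations: A -> P^(-1)AP (same characteristic polynomial)
2. Transpose: A^T has the same eigenvalues as A

Eigenvalues are NOT preserved by:
- Adding identity: eigenvalues become 0+1, 5+1
- Scaling: eigenvalues become 0, 10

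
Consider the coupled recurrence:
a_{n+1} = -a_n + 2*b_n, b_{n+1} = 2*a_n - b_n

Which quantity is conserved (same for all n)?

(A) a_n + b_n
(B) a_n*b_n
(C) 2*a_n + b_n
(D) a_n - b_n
A

Replace a_n by a_{n+1} = -a_n + 2*b_n and b_n by b_{n+1} = 2*a_n - b_n in each option and simplify:
(A) a_n + b_n  ->  (-a_n + 2*b_n) + (2*a_n - b_n) = a_n + b_n   [conserved]
(B) a_n*b_n  ->  (-a_n + 2*b_n)*(2*a_n - b_n) = -2*a_n^2 + 5*a_n*b_n - 2*b_n^2   [not conserved]
(C) 2*a_n + b_n  ->  2*(-a_n + 2*b_n) + (2*a_n - b_n) = 3*b_n   [not conserved]
(D) a_n - b_n  ->  (-a_n + 2*b_n) - (2*a_n - b_n) = -3*a_n + 3*b_n   [not conserved]

Only (A) a_n + b_n returns to itself after one step, so it is the conserved quantity.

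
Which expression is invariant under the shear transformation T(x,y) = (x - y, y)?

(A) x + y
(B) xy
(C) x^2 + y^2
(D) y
D

Under the shear T(x,y) = (x - y, y):
Substitute the transformed coordinates into each option and compare with the original:
(A) x + y  ->  (x - y) + (y) = x   [differs from x + y: not invariant]
(B) xy  ->  (x - y)(y) = xy - y^2   [differs from xy: not invariant]
(C) x^2 + y^2  ->  (x - y)^2 + (y)^2 = x^2 - 2xy + 2y^2   [differs from x^2 + y^2: not invariant]
(D) y  ->  (y) = y   [equals y: invariant]

Only option (D), y, is unchanged by the transformation.
A horizontal shear moves points parallel to the x-axis, so the y-coordinate (and any function of y alone) is unchanged.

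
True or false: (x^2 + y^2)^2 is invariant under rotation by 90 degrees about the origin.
True

Applying rotation by 90 degrees: x' = x*cos(90 degrees) - y*sin(90 degrees) = -y, y' = x*sin(90 degrees) + y*cos(90 degrees) = x

Substituting into (x^2 + y^2)^2:
((-y)^2 + (x)^2)^2
= x^4 + 2x^2y^2 + y^4 = (x^2 + y^2)^2

This equals the original expression (x^2 + y^2)^2, so it IS invariant.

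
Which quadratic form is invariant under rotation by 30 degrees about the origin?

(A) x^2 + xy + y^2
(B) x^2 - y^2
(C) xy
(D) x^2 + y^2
D

Rotation by 30 degrees sends (x, y) to (sqrt(3)x/2 - y/2, x/2 + sqrt(3)y/2).
Substitute the transformed coordinates into each option and compare with the original:
(A) x^2 + xy + y^2  ->  (sqrt(3)x/2 - y/2)^2 + (sqrt(3)x/2 - y/2)(x/2 + sqrt(3)y/2) + (x/2 + sqrt(3)y/2)^2 = sqrt(3)x^2/4 + x^2 + xy/2 - sqrt(3)y^2/4 + y^2   [differs from x^2 + xy + y^2: not invariant]
(B) x^2 - y^2  ->  (sqrt(3)x/2 - y/2)^2 - (x/2 + sqrt(3)y/2)^2 = x^2/2 - sqrt(3)xy - y^2/2   [differs from x^2 - y^2: not invariant]
(C) xy  ->  (sqrt(3)x/2 - y/2)(x/2 + sqrt(3)y/2) = sqrt(3)x^2/4 + xy/2 - sqrt(3)y^2/4   [differs from xy: not invariant]
(D) x^2 + y^2  ->  (sqrt(3)x/2 - y/2)^2 + (x/2 + sqrt(3)y/2)^2 = x^2 + y^2   [equals x^2 + y^2: invariant]

Only option (D), x^2 + y^2, is unchanged by the transformation.
x^2 + y^2 is the squared distance from the origin, which rotations preserve.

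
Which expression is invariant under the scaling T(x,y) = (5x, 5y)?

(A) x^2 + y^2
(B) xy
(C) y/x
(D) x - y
C

Under the uniform scaling T(x,y) = (5x, 5y):
Substitute the transformed coordinates into each option and compare with the original:
(A) x^2 + y^2  ->  (5x)^2 + (5y)^2 = 25x^2 + 25y^2   [differs from x^2 + y^2: not invariant]
(B) xy  ->  (5x)(5y) = 25xy   [differs from xy: not invariant]
(C) y/x  ->  (5y)/(5x) = y/x   [equals y/x: invariant]
(D) x - y  ->  (5x) - (5y) = 5x - 5y   [differs from x - y: not invariant]

Only option (C), y/x, is unchanged by the transformation.
The common factor 5 cancels in a ratio of coordinates, while sums, products and sums of squares pick up factors of 5 or 25.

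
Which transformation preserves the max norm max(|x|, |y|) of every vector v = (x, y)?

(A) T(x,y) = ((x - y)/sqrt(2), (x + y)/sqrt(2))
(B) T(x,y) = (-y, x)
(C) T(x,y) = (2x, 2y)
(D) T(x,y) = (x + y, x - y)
B

A transformation preserves a norm if ||T(v)|| = ||v|| for every v; a single vector where the norm changes rules an option out.

(A) T(x,y) = ((x - y)/sqrt(2), (x + y)/sqrt(2)): v = (1, 0) has norm max(|1|, |0|) = 1, but T(v) = (sqrt(2)/2, sqrt(2)/2) has norm sqrt(2)/2 -- not preserved.
(B) T(x,y) = (-y, x): preserves the norm -- it only permutes the coordinates and/or flips signs, which leaves max(|x|, |y|) unchanged.
(C) T(x,y) = (2x, 2y): v = (1, 0) has norm max(|1|, |0|) = 1, but T(v) = (2, 0) has norm 2 -- not preserved.
(D) T(x,y) = (x + y, x - y): v = (1, 1) has norm max(|1|, |1|) = 1, but T(v) = (2, 0) has norm 2 -- not preserved.

Therefore the answer is (B).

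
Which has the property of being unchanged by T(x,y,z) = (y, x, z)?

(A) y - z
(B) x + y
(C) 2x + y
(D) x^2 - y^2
B

Apply T(x,y,z) = (y, x, z) to each option, i.e. replace (x, y, z) by the transformed coordinates.
Substitute the transformed coordinates into each option and compare with the original:
(A) y - z  ->  (x) - (z) = x - z   [differs from y - z: not invariant]
(B) x + y  ->  (y) + (x) = x + y   [equals x + y: invariant]
(C) 2x + y  ->  2(y) + (x) = x + 2y   [differs from 2x + y: not invariant]
(D) x^2 - y^2  ->  (y)^2 - (x)^2 = -x^2 + y^2   [differs from x^2 - y^2: not invariant]

Only option (B), x + y, is unchanged by the transformation.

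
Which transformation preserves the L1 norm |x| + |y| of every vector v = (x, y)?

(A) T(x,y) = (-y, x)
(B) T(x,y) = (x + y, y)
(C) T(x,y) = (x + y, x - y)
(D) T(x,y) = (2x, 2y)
A

A transformation preserves a norm if ||T(v)|| = ||v|| for every v; a single vector where the norm changes rules an option out.

(A) T(x,y) = (-y, x): preserves the norm -- it only permutes the coordinates and/or flips signs, which leaves |x| + |y| unchanged.
(B) T(x,y) = (x + y, y): v = (0, 1) has norm |0| + |1| = 1, but T(v) = (1, 1) has norm 2 -- not preserved.
(C) T(x,y) = (x + y, x - y): v = (1, 0) has norm |1| + |0| = 1, but T(v) = (1, 1) has norm 2 -- not preserved.
(D) T(x,y) = (2x, 2y): v = (1, 0) has norm |1| + |0| = 1, but T(v) = (2, 0) has norm 2 -- not preserved.

Therefore the answer is (A).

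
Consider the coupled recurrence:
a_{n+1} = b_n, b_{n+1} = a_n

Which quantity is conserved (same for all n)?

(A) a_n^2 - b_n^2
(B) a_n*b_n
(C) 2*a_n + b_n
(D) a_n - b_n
B

Replace a_n by a_{n+1} = b_n and b_n by b_{n+1} = a_n in each option and simplify:
(A) a_n^2 - b_n^2  ->  (b_n)^2 - (a_n)^2 = -a_n^2 + b_n^2   [not conserved]
(B) a_n*b_n  ->  (b_n)*(a_n) = a_n*b_n   [conserved]
(C) 2*a_n + b_n  ->  2*(b_n) + (a_n) = a_n + 2*b_n   [not conserved]
(D) a_n - b_n  ->  (b_n) - (a_n) = -a_n + b_n   [not conserved]

Only (B) a_n*b_n returns to itself after one step, so it is the conserved quantity.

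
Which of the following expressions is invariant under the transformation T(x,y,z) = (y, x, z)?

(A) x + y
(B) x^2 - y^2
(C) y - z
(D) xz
A

Apply T(x,y,z) = (y, x, z) to each option, i.e. replace (x, y, z) by the transformed coordinates.
Substitute the transformed coordinates into each option and compare with the original:
(A) x + y  ->  (y) + (x) = x + y   [equals x + y: invariant]
(B) x^2 - y^2  ->  (y)^2 - (x)^2 = -x^2 + y^2   [differs from x^2 - y^2: not invariant]
(C) y - z  ->  (x) - (z) = x - z   [differs from y - z: not invariant]
(D) xz  ->  (y)(z) = yz   [differs from xz: not invariant]

Only option (A), x + y, is unchanged by the transformation.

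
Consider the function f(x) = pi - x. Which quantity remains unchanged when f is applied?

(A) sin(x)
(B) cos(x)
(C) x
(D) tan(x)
A

For f(x) = pi - x:
sin(pi - x) = sin(x), so sine is invariant under this transformation.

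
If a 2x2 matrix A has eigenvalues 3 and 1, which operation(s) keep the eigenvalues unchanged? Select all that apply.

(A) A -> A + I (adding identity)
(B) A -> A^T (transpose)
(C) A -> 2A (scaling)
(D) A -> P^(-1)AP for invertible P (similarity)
B and D

Eigenvalues are preserved by:
1. Similarity transformations: A -> P^(-1)AP (same characteristic polynomial)
2. Transpose: A^T has the same eigenvalues as A

Eigenvalues are NOT preserved by:
- Adding identity: eigenvalues become 3+1, 1+1
- Scaling: eigenvalues become 6, 2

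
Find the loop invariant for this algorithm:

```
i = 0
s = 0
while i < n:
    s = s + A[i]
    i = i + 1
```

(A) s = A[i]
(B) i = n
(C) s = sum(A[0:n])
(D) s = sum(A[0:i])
D

A loop invariant must hold before the first iteration and be re-established by every execution of the body.

(D) s = sum(A[0:i]): Initially i = 0 and s = 0 = sum of the empty slice A[0:0]. If s = sum(A[0:i]) holds at the top of an iteration, the body sets s to sum(A[0:i]) + A[i] = sum(A[0:i+1]) and then i to i+1, so s = sum(A[0:i]) holds again. At exit i = n, giving s = sum(A[0:n]).

The other options fail:
(A) s = A[i]: after the first iteration s = A[0] but i = 1, so s = A[i] compares s with the wrong element (and fails in general).
(B) i = n: false initially (i = 0); it is the exit condition, not an invariant.
(C) s = sum(A[0:n]): false before the loop (s = 0, not the full sum) -- it only becomes true at exit.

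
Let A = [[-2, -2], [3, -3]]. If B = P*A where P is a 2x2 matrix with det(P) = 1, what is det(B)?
12

By the multiplicative property of determinants, det(B) = det(P*A) = det(P) * det(A) = det(A),
so the determinant is invariant under multiplication by any determinant-1 matrix; we just need det(A).

det(A) = (-2)(-3) - (-2)(3) = 6 - (-6) = 12

Therefore det(B) = 1 * 12 = 12.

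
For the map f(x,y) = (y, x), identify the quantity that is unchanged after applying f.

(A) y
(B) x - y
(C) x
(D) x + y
D

For f(x,y) = (y, x):
After applying f: x' = y, y' = x. So x' + y' = y + x = x + y.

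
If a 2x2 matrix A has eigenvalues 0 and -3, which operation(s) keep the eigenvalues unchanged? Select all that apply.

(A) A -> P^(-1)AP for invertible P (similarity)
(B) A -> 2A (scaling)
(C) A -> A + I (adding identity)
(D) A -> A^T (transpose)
A and D

Eigenvalues are preserved by:
1. Similarity transformations: A -> P^(-1)AP (same characteristic polynomial)
2. Transpose: A^T has the same eigenvalues as A

Eigenvalues are NOT preserved by:
- Adding identity: eigenvalues become 0+1, -3+1
- Scaling: eigenvalues become 0, -6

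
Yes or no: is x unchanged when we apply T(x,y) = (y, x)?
No

Substitute T(x,y) = (y, x) into the expression and compare with the original.

Original: x
After applying T: (y) = y

This differs from the original x (difference: -x + y), so the expression is NOT invariant.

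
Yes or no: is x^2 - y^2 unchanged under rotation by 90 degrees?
No

Applying rotation by 90 degrees: x' = x*cos(90 degrees) - y*sin(90 degrees) = -y, y' = x*sin(90 degrees) + y*cos(90 degrees) = x

Substituting into x^2 - y^2:
(-y)^2 - (x)^2
= -x^2 + y^2

This differs from the original expression x^2 - y^2, so it is NOT invariant.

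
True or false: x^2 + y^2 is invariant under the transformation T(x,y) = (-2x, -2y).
False

Substitute T(x,y) = (-2x, -2y) into the expression and compare with the original.

Original: x^2 + y^2
After applying T: (-2x)^2 + (-2y)^2 = 4x^2 + 4y^2

This differs from the original x^2 + y^2 (difference: 3x^2 + 3y^2), so the expression is NOT invariant.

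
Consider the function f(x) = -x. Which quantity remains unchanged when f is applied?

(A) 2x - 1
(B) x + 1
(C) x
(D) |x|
D

For f(x) = -x:
Applying f replaces x by -x. Since |-x| = |x|, the absolute value is unchanged by f, whereas x -> -x, 2x - 1 -> -2x - 1 and x + 1 -> -x + 1 all change.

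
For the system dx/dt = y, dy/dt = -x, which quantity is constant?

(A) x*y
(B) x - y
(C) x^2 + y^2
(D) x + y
C

A first integral I satisfies dI/dt = 0 along every solution. Differentiate each option and use the equation of motion:
(A) d/dt[x*y] = (dx/dt)y + x(dy/dt) = y^2 - x^2, not identically 0
(B) d/dt[x - y] = y - (-x) = x + y, not identically 0
(C) d/dt[x^2 + y^2] = 2x*dx/dt + 2y*dy/dt = 2x*y + 2y*(-x) = 0
(D) d/dt[x + y] = y + (-x) = y - x, not identically 0

Only (C) has zero time-derivative. So x^2 + y^2 (the squared radius; trajectories are circles) is the conserved quantity.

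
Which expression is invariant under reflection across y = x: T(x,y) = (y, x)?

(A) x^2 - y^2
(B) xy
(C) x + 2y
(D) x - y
B

The map is reflection across y = x: T(x,y) = (y, x).
Substitute the transformed coordinates into each option and compare with the original:
(A) x^2 - y^2  ->  (y)^2 - (x)^2 = -x^2 + y^2   [differs from x^2 - y^2: not invariant]
(B) xy  ->  (y)(x) = xy   [equals xy: invariant]
(C) x + 2y  ->  (y) + 2(x) = 2x + y   [differs from x + 2y: not invariant]
(D) x - y  ->  (y) - (x) = -x + y   [differs from x - y: not invariant]

Only option (B), xy, is unchanged by the transformation.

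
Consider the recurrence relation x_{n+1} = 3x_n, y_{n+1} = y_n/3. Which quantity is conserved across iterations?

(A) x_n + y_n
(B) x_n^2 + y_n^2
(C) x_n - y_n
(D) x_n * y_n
D

For the recurrence x_{n+1} = 3x_n, y_{n+1} = y_n/3:

x_{n+1} * y_{n+1} = (3x_n) * (y_n/3) = x_n * y_n
The product is conserved.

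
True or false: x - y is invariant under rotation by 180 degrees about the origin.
False

Applying rotation by 180 degrees: x' = x*cos(180 degrees) - y*sin(180 degrees) = -x, y' = x*sin(180 degrees) + y*cos(180 degrees) = -y

Substituting into x - y:
(-x) - (-y)
= -x + y

This differs from the original expression x - y, so it is NOT invariant.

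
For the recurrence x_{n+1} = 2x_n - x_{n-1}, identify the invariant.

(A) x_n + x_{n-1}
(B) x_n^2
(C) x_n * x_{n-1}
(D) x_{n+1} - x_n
D

For the recurrence x_{n+1} = 2x_n - x_{n-1}:

If x_{n+1} = 2x_n - x_{n-1}, then:
x_{n+1} - x_n = x_n - x_{n-1}
The first difference is constant throughout the sequence.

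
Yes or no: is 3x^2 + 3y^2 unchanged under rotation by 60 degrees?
Yes

Applying rotation by 60 degrees: x' = x*cos(60 degrees) - y*sin(60 degrees) = x/2 - sqrt(3)y/2, y' = x*sin(60 degrees) + y*cos(60 degrees) = sqrt(3)x/2 + y/2

Substituting into 3x^2 + 3y^2:
3(x/2 - sqrt(3)y/2)^2 + 3(sqrt(3)x/2 + y/2)^2
= 3x^2 + 3y^2

This equals the original expression 3x^2 + 3y^2, so it IS invariant.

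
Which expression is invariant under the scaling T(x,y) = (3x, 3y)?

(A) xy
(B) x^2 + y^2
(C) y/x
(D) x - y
C

Under the uniform scaling T(x,y) = (3x, 3y):
Substitute the transformed coordinates into each option and compare with the original:
(A) xy  ->  (3x)(3y) = 9xy   [differs from xy: not invariant]
(B) x^2 + y^2  ->  (3x)^2 + (3y)^2 = 9x^2 + 9y^2   [differs from x^2 + y^2: not invariant]
(C) y/x  ->  (3y)/(3x) = y/x   [equals y/x: invariant]
(D) x - y  ->  (3x) - (3y) = 3x - 3y   [differs from x - y: not invariant]

Only option (C), y/x, is unchanged by the transformation.
The common factor 3 cancels in a ratio of coordinates, while sums, products and sums of squares pick up factors of 3 or 9.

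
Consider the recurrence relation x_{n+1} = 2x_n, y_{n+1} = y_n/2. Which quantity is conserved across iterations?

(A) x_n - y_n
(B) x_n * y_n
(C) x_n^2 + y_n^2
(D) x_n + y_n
B

For the recurrence x_{n+1} = 2x_n, y_{n+1} = y_n/2:

x_{n+1} * y_{n+1} = (2x_n) * (y_n/2) = x_n * y_n
The product is conserved.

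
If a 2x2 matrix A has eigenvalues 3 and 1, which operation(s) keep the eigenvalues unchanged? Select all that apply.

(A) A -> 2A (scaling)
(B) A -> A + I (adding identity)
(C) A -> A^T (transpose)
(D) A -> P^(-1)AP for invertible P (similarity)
C and D

Eigenvalues are preserved by:
1. Similarity transformations: A -> P^(-1)AP (same characteristic polynomial)
2. Transpose: A^T has the same eigenvalues as A

Eigenvalues are NOT preserved by:
- Adding identity: eigenvalues become 3+1, 1+1
- Scaling: eigenvalues become 6, 2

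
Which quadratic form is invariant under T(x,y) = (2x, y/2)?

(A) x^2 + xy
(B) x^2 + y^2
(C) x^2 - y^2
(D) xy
D

T multiplies x by 2 and divides y by 2.
Substitute the transformed coordinates into each option and compare with the original:
(A) x^2 + xy  ->  (2x)^2 + (2x)(y/2) = 4x^2 + xy   [differs from x^2 + xy: not invariant]
(B) x^2 + y^2  ->  (2x)^2 + (y/2)^2 = 4x^2 + y^2/4   [differs from x^2 + y^2: not invariant]
(C) x^2 - y^2  ->  (2x)^2 - (y/2)^2 = 4x^2 - y^2/4   [differs from x^2 - y^2: not invariant]
(D) xy  ->  (2x)(y/2) = xy   [equals xy: invariant]

Only option (D), xy, is unchanged by the transformation.
The factors 2 and 1/2 cancel only in the pure product xy.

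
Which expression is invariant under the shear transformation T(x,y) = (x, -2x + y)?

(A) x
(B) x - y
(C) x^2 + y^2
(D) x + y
A

Under the shear T(x,y) = (x, -2x + y):
Substitute the transformed coordinates into each option and compare with the original:
(A) x  ->  (x) = x   [equals x: invariant]
(B) x - y  ->  (x) - (-2x + y) = 3x - y   [differs from x - y: not invariant]
(C) x^2 + y^2  ->  (x)^2 + (-2x + y)^2 = 5x^2 - 4xy + y^2   [differs from x^2 + y^2: not invariant]
(D) x + y  ->  (x) + (-2x + y) = -x + y   [differs from x + y: not invariant]

Only option (A), x, is unchanged by the transformation.
A vertical shear moves points parallel to the y-axis, so the x-coordinate (and any function of x alone) is unchanged.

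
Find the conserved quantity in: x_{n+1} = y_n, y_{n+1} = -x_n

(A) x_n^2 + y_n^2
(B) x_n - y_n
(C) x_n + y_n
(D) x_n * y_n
A

For the recurrence x_{n+1} = y_n, y_{n+1} = -x_n:

x_{n+1}^2 + y_{n+1}^2 = y_n^2 + (-x_n)^2 = x_n^2 + y_n^2
The sum of squares is conserved (like energy in a harmonic oscillator).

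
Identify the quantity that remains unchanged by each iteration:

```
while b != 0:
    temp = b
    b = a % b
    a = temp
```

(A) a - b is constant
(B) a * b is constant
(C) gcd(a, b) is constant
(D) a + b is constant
C

A loop invariant must hold before the first iteration and be re-established by every execution of the body.

(C) gcd(a, b) is constant: One iteration replaces (a, b) by (b, a mod b). Since a mod b = a - q*b for an integer q, any common divisor of a and b divides b and a mod b, and conversely; hence gcd(b, a mod b) = gcd(a, b). For instance (23, 7) -> (7, 2) keeps gcd = 1. At exit b = 0 and a = gcd of the original inputs.

The other options fail:
(A) a - b is constant: e.g. (a, b) = (23, 7) -> (7, 2): the difference goes from 16 to 5.
(B) a * b is constant: e.g. (a, b) = (23, 7) -> (7, 2): the product goes from 161 to 14.
(D) a + b is constant: e.g. (a, b) = (23, 7) -> (7, 2): the sum goes from 30 to 9.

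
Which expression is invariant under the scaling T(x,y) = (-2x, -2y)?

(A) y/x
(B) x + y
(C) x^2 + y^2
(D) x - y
A

Under the uniform scaling T(x,y) = (-2x, -2y):
Substitute the transformed coordinates into each option and compare with the original:
(A) y/x  ->  (-2y)/(-2x) = y/x   [equals y/x: invariant]
(B) x + y  ->  (-2x) + (-2y) = -2x - 2y   [differs from x + y: not invariant]
(C) x^2 + y^2  ->  (-2x)^2 + (-2y)^2 = 4x^2 + 4y^2   [differs from x^2 + y^2: not invariant]
(D) x - y  ->  (-2x) - (-2y) = -2x + 2y   [differs from x - y: not invariant]

Only option (A), y/x, is unchanged by the transformation.
The common factor -2 cancels in a ratio of coordinates, while sums, products and sums of squares pick up factors of -2 or 4.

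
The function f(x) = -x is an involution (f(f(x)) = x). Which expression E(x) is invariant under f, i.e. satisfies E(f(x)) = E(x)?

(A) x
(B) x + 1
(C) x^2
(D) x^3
C

Replace x by f(x) = -x in each option and simplify. As a quick numerical cross-check, also compare E(3) with E(f(3)) = E(-3).

(A) x  ->  (-x) = -x; check: E(3) = 3 but E(-3) = -3.   [not invariant]
(B) x + 1  ->  (-x) + 1 = 1 - x; check: E(3) = 4 but E(-3) = -2.   [not invariant]
(C) x^2  ->  (-x)^2, which simplifies back to x^2; check: E(3) = 9, E(-3) = 9.   [invariant]
(D) x^3  ->  (-x)^3 = -x^3; check: E(3) = 27 but E(-3) = -27.   [not invariant]

Only (C) is unchanged. E is symmetric under swapping x with f(x) = -x, which is exactly what an involution does.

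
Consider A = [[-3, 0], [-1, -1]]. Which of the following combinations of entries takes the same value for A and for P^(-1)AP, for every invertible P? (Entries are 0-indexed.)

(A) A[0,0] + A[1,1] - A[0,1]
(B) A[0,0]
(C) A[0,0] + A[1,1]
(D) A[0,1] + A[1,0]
C

A[0,0] + A[1,1] is the trace of A. By the cyclic property of the trace, tr(P^(-1)AP) = tr(APP^(-1)) = tr(A), so it is the same for every matrix similar to A.

The other combinations are not similarity invariants. For example, take P = [[1, -1], [0, 1]] (det P = 1), so P^(-1) = [[1, 1], [0, 1]] and
B = P^(-1)AP = [[-4, 3], [-1, 0]].
Evaluating each option on A and on B:
(A) A[0,0] + A[1,1] - A[0,1]: -4 for A, -7 for B -> changes
(B) A[0,0]: -3 for A, -4 for B -> changes
(C) A[0,0] + A[1,1]: -4 for A, -4 for B -> unchanged
(D) A[0,1] + A[1,0]: -1 for A, 2 for B -> changes

Only (C) A[0,0] + A[1,1] = -4 survives (and it does so for every P, not just this one), so it is the invariant.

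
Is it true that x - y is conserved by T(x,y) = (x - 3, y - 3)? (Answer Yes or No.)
Yes

Substitute T(x,y) = (x - 3, y - 3) into the expression and compare with the original.

Original: x - y
After applying T: (x - 3) - (y - 3) = x - y

This is identical to the original x - y, so the expression is invariant.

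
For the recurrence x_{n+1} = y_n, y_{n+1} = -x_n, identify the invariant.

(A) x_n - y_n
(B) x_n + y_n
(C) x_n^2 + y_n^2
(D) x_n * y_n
C

For the recurrence x_{n+1} = y_n, y_{n+1} = -x_n:

x_{n+1}^2 + y_{n+1}^2 = y_n^2 + (-x_n)^2 = x_n^2 + y_n^2
The sum of squares is conserved (like energy in a harmonic oscillator).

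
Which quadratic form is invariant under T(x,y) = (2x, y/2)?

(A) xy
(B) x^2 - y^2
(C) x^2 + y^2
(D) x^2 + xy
A

T multiplies x by 2 and divides y by 2.
Substitute the transformed coordinates into each option and compare with the original:
(A) xy  ->  (2x)(y/2) = xy   [equals xy: invariant]
(B) x^2 - y^2  ->  (2x)^2 - (y/2)^2 = 4x^2 - y^2/4   [differs from x^2 - y^2: not invariant]
(C) x^2 + y^2  ->  (2x)^2 + (y/2)^2 = 4x^2 + y^2/4   [differs from x^2 + y^2: not invariant]
(D) x^2 + xy  ->  (2x)^2 + (2x)(y/2) = 4x^2 + xy   [differs from x^2 + xy: not invariant]

Only option (A), xy, is unchanged by the transformation.
The factors 2 and 1/2 cancel only in the pure product xy.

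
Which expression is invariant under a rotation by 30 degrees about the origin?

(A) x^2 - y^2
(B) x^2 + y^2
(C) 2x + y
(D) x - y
B

A rotation by 30 degrees sends (x, y) to (sqrt(3)x/2 - y/2, x/2 + sqrt(3)y/2).
Substitute the transformed coordinates into each option and compare with the original:
(A) x^2 - y^2  ->  (sqrt(3)x/2 - y/2)^2 - (x/2 + sqrt(3)y/2)^2 = x^2/2 - sqrt(3)xy - y^2/2   [differs from x^2 - y^2: not invariant]
(B) x^2 + y^2  ->  (sqrt(3)x/2 - y/2)^2 + (x/2 + sqrt(3)y/2)^2 = x^2 + y^2   [equals x^2 + y^2: invariant]
(C) 2x + y  ->  2(sqrt(3)x/2 - y/2) + (x/2 + sqrt(3)y/2) = x/2 + sqrt(3)x - y + sqrt(3)y/2   [differs from 2x + y: not invariant]
(D) x - y  ->  (sqrt(3)x/2 - y/2) - (x/2 + sqrt(3)y/2) = -x/2 + sqrt(3)x/2 - sqrt(3)y/2 - y/2   [differs from x - y: not invariant]

Only option (B), x^2 + y^2, is unchanged by the transformation.
Geometrically, x^2 + y^2 is the squared distance from the origin, which every rotation about the origin preserves.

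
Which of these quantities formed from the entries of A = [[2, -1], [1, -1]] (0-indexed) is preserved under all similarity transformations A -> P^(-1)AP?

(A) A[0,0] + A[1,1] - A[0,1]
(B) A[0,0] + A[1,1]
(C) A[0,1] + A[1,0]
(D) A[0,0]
B

A[0,0] + A[1,1] is the trace of A. By the cyclic property of the trace, tr(P^(-1)AP) = tr(APP^(-1)) = tr(A), so it is the same for every matrix similar to A.

The other combinations are not similarity invariants. For example, take P = [[1, 2], [0, 1]] (det P = 1), so P^(-1) = [[1, -2], [0, 1]] and
B = P^(-1)AP = [[0, 1], [1, 1]].
Evaluating each option on A and on B:
(A) A[0,0] + A[1,1] - A[0,1]: 2 for A, 0 for B -> changes
(B) A[0,0] + A[1,1]: 1 for A, 1 for B -> unchanged
(C) A[0,1] + A[1,0]: 0 for A, 2 for B -> changes
(D) A[0,0]: 2 for A, 0 for B -> changes

Only (B) A[0,0] + A[1,1] = 1 survives (and it does so for every P, not just this one), so it is the invariant.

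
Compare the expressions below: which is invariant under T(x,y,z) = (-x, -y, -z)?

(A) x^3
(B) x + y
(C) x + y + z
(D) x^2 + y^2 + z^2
D

Apply T(x,y,z) = (-x, -y, -z) to each option, i.e. replace (x, y, z) by the transformed coordinates.
Substitute the transformed coordinates into each option and compare with the original:
(A) x^3  ->  (-x)^3 = -x^3   [differs from x^3: not invariant]
(B) x + y  ->  (-x) + (-y) = -x - y   [differs from x + y: not invariant]
(C) x + y + z  ->  (-x) + (-y) + (-z) = -x - y - z   [differs from x + y + z: not invariant]
(D) x^2 + y^2 + z^2  ->  (-x)^2 + (-y)^2 + (-z)^2 = x^2 + y^2 + z^2   [equals x^2 + y^2 + z^2: invariant]

Only option (D), x^2 + y^2 + z^2, is unchanged by the transformation.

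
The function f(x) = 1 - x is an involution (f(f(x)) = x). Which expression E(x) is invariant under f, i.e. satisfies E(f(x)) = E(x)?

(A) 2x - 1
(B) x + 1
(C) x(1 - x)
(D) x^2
C

Replace x by f(x) = 1 - x in each option and simplify. As a quick numerical cross-check, also compare E(3) with E(f(3)) = E(-2).

(A) 2x - 1  ->  2(1 - x) - 1 = 1 - 2x; check: E(3) = 5 but E(-2) = -5.   [not invariant]
(B) x + 1  ->  (1 - x) + 1 = 2 - x; check: E(3) = 4 but E(-2) = -1.   [not invariant]
(C) x(1 - x)  ->  (1 - x)(1 - (1 - x)), which simplifies back to x(1 - x); check: E(3) = -6, E(-2) = -6.   [invariant]
(D) x^2  ->  (1 - x)^2 = (x - 1)^2; check: E(3) = 9 but E(-2) = 4.   [not invariant]

Only (C) is unchanged. E is symmetric under swapping x with f(x) = 1 - x, which is exactly what an involution does.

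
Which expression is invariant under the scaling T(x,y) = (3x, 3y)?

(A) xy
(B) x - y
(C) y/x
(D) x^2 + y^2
C

Under the uniform scaling T(x,y) = (3x, 3y):
Substitute the transformed coordinates into each option and compare with the original:
(A) xy  ->  (3x)(3y) = 9xy   [differs from xy: not invariant]
(B) x - y  ->  (3x) - (3y) = 3x - 3y   [differs from x - y: not invariant]
(C) y/x  ->  (3y)/(3x) = y/x   [equals y/x: invariant]
(D) x^2 + y^2  ->  (3x)^2 + (3y)^2 = 9x^2 + 9y^2   [differs from x^2 + y^2: not invariant]

Only option (C), y/x, is unchanged by the transformation.
The common factor 3 cancels in a ratio of coordinates, while sums, products and sums of squares pick up factors of 3 or 9.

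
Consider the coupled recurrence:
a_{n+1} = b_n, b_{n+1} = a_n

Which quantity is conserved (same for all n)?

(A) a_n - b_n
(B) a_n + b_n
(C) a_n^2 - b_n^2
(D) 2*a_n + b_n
B

Replace a_n by a_{n+1} = b_n and b_n by b_{n+1} = a_n in each option and simplify:
(A) a_n - b_n  ->  (b_n) - (a_n) = -a_n + b_n   [not conserved]
(B) a_n + b_n  ->  (b_n) + (a_n) = a_n + b_n   [conserved]
(C) a_n^2 - b_n^2  ->  (b_n)^2 - (a_n)^2 = -a_n^2 + b_n^2   [not conserved]
(D) 2*a_n + b_n  ->  2*(b_n) + (a_n) = a_n + 2*b_n   [not conserved]

Only (B) a_n + b_n returns to itself after one step, so it is the conserved quantity.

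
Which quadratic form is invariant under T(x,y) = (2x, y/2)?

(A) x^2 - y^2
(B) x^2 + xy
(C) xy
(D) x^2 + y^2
C

T multiplies x by 2 and divides y by 2.
Substitute the transformed coordinates into each option and compare with the original:
(A) x^2 - y^2  ->  (2x)^2 - (y/2)^2 = 4x^2 - y^2/4   [differs from x^2 - y^2: not invariant]
(B) x^2 + xy  ->  (2x)^2 + (2x)(y/2) = 4x^2 + xy   [differs from x^2 + xy: not invariant]
(C) xy  ->  (2x)(y/2) = xy   [equals xy: invariant]
(D) x^2 + y^2  ->  (2x)^2 + (y/2)^2 = 4x^2 + y^2/4   [differs from x^2 + y^2: not invariant]

Only option (C), xy, is unchanged by the transformation.
The factors 2 and 1/2 cancel only in the pure product xy.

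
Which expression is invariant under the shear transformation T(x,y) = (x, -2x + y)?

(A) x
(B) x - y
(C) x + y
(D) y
A

Under the shear T(x,y) = (x, -2x + y):
Substitute the transformed coordinates into each option and compare with the original:
(A) x  ->  (x) = x   [equals x: invariant]
(B) x - y  ->  (x) - (-2x + y) = 3x - y   [differs from x - y: not invariant]
(C) x + y  ->  (x) + (-2x + y) = -x + y   [differs from x + y: not invariant]
(D) y  ->  (-2x + y) = -2x + y   [differs from y: not invariant]

Only option (A), x, is unchanged by the transformation.
A vertical shear moves points parallel to the y-axis, so the x-coordinate (and any function of x alone) is unchanged.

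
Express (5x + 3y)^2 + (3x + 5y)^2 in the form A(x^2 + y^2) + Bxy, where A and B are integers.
34(x^2 + y^2) + 60xy

Expanding: (5x + 3y)^2 = 25x^2 + 30xy + 9y^2
(3x + 5y)^2 = 9x^2 + 30xy + 25y^2
Sum = (25+9)(x^2+y^2) + 60xy = 34(x^2 + y^2) + 60xy
This is symmetric in x and y.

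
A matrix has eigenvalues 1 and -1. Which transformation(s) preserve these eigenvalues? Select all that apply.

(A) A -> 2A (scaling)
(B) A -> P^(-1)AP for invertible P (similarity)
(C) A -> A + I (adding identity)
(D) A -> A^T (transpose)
B and D

Eigenvalues are preserved by:
1. Similarity transformations: A -> P^(-1)AP (same characteristic polynomial)
2. Transpose: A^T has the same eigenvalues as A

Eigenvalues are NOT preserved by:
- Adding identity: eigenvalues become 1+1, -1+1
- Scaling: eigenvalues become 2, -2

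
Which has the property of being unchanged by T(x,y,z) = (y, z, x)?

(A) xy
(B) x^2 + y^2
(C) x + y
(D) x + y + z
D

Apply T(x,y,z) = (y, z, x) to each option, i.e. replace (x, y, z) by the transformed coordinates.
Substitute the transformed coordinates into each option and compare with the original:
(A) xy  ->  (y)(z) = yz   [differs from xy: not invariant]
(B) x^2 + y^2  ->  (y)^2 + (z)^2 = y^2 + z^2   [differs from x^2 + y^2: not invariant]
(C) x + y  ->  (y) + (z) = y + z   [differs from x + y: not invariant]
(D) x + y + z  ->  (y) + (z) + (x) = x + y + z   [equals x + y + z: invariant]

Only option (D), x + y + z, is unchanged by the transformation.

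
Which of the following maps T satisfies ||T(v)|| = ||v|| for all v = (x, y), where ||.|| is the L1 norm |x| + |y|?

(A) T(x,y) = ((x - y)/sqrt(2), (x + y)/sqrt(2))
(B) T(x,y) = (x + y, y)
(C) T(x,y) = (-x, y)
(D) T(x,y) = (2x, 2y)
C

A transformation preserves a norm if ||T(v)|| = ||v|| for every v; a single vector where the norm changes rules an option out.

(A) T(x,y) = ((x - y)/sqrt(2), (x + y)/sqrt(2)): v = (1, 0) has norm |1| + |0| = 1, but T(v) = (sqrt(2)/2, sqrt(2)/2) has norm sqrt(2) -- not preserved.
(B) T(x,y) = (x + y, y): v = (0, 1) has norm |0| + |1| = 1, but T(v) = (1, 1) has norm 2 -- not preserved.
(C) T(x,y) = (-x, y): preserves the norm -- it only permutes the coordinates and/or flips signs, which leaves |x| + |y| unchanged.
(D) T(x,y) = (2x, 2y): v = (1, 0) has norm |1| + |0| = 1, but T(v) = (2, 0) has norm 2 -- not preserved.

Therefore the answer is (C).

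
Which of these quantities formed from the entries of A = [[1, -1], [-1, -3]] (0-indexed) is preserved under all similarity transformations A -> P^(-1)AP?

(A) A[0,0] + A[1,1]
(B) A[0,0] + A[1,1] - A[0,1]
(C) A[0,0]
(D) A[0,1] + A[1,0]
A

A[0,0] + A[1,1] is the trace of A. By the cyclic property of the trace, tr(P^(-1)AP) = tr(APP^(-1)) = tr(A), so it is the same for every matrix similar to A.

The other combinations are not similarity invariants. For example, take P = [[1, 1], [0, 1]] (det P = 1), so P^(-1) = [[1, -1], [0, 1]] and
B = P^(-1)AP = [[2, 4], [-1, -4]].
Evaluating each option on A and on B:
(A) A[0,0] + A[1,1]: -2 for A, -2 for B -> unchanged
(B) A[0,0] + A[1,1] - A[0,1]: -1 for A, -6 for B -> changes
(C) A[0,0]: 1 for A, 2 for B -> changes
(D) A[0,1] + A[1,0]: -2 for A, 3 for B -> changes

Only (A) A[0,0] + A[1,1] = -2 survives (and it does so for every P, not just this one), so it is the invariant.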